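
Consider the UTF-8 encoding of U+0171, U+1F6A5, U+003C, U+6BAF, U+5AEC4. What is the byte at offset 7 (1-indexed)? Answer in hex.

0x3C

1-indexed offset 7 is 0-indexed offset 6.
U+0171 → 2-byte form C5 B1 at offsets 0–1.
U+1F6A5 → 4-byte form F0 9F 9A A5 at offsets 2–5.
U+003C → 1-byte form 3C at offsets 6–6.
Offset 6 falls in char 3's range; it's byte 1 of 3C = 0x3C.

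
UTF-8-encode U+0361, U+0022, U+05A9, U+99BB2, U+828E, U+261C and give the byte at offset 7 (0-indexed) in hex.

0xAE

U+0361 → 2-byte form CD A1 at offsets 0–1.
U+0022 → 1-byte form 22 at offsets 2–2.
U+05A9 → 2-byte form D6 A9 at offsets 3–4.
U+99BB2 → 4-byte form F2 99 AE B2 at offsets 5–8.
Offset 7 falls in char 4's range; it's byte 3 of F2 99 AE B2 = 0xAE.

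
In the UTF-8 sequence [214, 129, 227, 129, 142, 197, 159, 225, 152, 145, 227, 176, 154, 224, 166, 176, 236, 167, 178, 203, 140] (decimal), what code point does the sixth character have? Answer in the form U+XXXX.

U+09B0

Offset 0: leading byte 0xD6 = 11010110 → 2-byte char #1 = D6 81.
Offset 2: leading byte 0xE3 = 11100011 → 3-byte char #2 = E3 81 8E.
Offset 5: leading byte 0xC5 = 11000101 → 2-byte char #3 = C5 9F.
Offset 7: leading byte 0xE1 = 11100001 → 3-byte char #4 = E1 98 91.
Offset 10: leading byte 0xE3 = 11100011 → 3-byte char #5 = E3 B0 9A.
Offset 13: leading byte 0xE0 = 11100000 → 3-byte char #6 = E0 A6 B0.
Leading byte 0xE0 = 11100000 matches 1110xxxx → 3-byte sequence.
Byte 1: 0xE0 = 11100000, payload 0000 (4 bits).
Byte 2: 0xA6 = 10100110 (10xxxxxx ✓), payload 100110.
Byte 3: 0xB0 = 10110000 (10xxxxxx ✓), payload 110000.
Concatenate: 0000100110110000 = 0x9B0 (16 bits → U+09B0).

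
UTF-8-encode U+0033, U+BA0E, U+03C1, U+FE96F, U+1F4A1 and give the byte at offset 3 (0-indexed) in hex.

U+0033 → 1-byte form 33 at offsets 0–0.
U+BA0E → 3-byte form EB A8 8E at offsets 1–3.
Offset 3 falls in char 2's range; it's byte 3 of EB A8 8E = 0x8E.

0x8E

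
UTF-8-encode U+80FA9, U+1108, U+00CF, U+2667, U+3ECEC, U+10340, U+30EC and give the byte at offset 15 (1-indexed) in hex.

1-indexed offset 15 is 0-indexed offset 14.
U+80FA9 → 4-byte form F2 80 BE A9 at offsets 0–3.
U+1108 → 3-byte form E1 84 88 at offsets 4–6.
U+00CF → 2-byte form C3 8F at offsets 7–8.
U+2667 → 3-byte form E2 99 A7 at offsets 9–11.
U+3ECEC → 4-byte form F0 BE B3 AC at offsets 12–15.
Offset 14 falls in char 5's range; it's byte 3 of F0 BE B3 AC = 0xB3.

0xB3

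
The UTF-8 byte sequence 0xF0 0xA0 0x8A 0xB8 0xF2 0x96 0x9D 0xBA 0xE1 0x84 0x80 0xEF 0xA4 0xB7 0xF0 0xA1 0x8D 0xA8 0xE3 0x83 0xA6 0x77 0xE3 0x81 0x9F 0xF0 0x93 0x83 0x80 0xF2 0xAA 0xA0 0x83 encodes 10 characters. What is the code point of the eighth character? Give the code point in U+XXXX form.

Offset 0: leading byte 0xF0 = 11110000 → 4-byte char #1 = F0 A0 8A B8.
Offset 4: leading byte 0xF2 = 11110010 → 4-byte char #2 = F2 96 9D BA.
Offset 8: leading byte 0xE1 = 11100001 → 3-byte char #3 = E1 84 80.
Offset 11: leading byte 0xEF = 11101111 → 3-byte char #4 = EF A4 B7.
Offset 14: leading byte 0xF0 = 11110000 → 4-byte char #5 = F0 A1 8D A8.
Offset 18: leading byte 0xE3 = 11100011 → 3-byte char #6 = E3 83 A6.
Offset 21: leading byte 0x77 = 01110111 → 1-byte char #7 = 77.
Offset 22: leading byte 0xE3 = 11100011 → 3-byte char #8 = E3 81 9F.
Leading byte 0xE3 = 11100011 matches 1110xxxx → 3-byte sequence.
Byte 1: 0xE3 = 11100011, payload 0011 (4 bits).
Byte 2: 0x81 = 10000001 (10xxxxxx ✓), payload 000001.
Byte 3: 0x9F = 10011111 (10xxxxxx ✓), payload 011111.
Concatenate: 0011000001011111 = 0x305F (16 bits → U+305F).

U+305F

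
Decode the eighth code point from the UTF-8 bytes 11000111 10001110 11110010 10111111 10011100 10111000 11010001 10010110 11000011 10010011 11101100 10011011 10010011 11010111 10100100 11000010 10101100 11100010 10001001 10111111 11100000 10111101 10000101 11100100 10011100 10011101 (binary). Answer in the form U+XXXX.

Offset 0: leading byte 0xC7 = 11000111 → 2-byte char #1 = C7 8E.
Offset 2: leading byte 0xF2 = 11110010 → 4-byte char #2 = F2 BF 9C B8.
Offset 6: leading byte 0xD1 = 11010001 → 2-byte char #3 = D1 96.
Offset 8: leading byte 0xC3 = 11000011 → 2-byte char #4 = C3 93.
Offset 10: leading byte 0xEC = 11101100 → 3-byte char #5 = EC 9B 93.
Offset 13: leading byte 0xD7 = 11010111 → 2-byte char #6 = D7 A4.
Offset 15: leading byte 0xC2 = 11000010 → 2-byte char #7 = C2 AC.
Offset 17: leading byte 0xE2 = 11100010 → 3-byte char #8 = E2 89 BF.
Leading byte 0xE2 = 11100010 matches 1110xxxx → 3-byte sequence.
Byte 1: 0xE2 = 11100010, payload 0010 (4 bits).
Byte 2: 0x89 = 10001001 (10xxxxxx ✓), payload 001001.
Byte 3: 0xBF = 10111111 (10xxxxxx ✓), payload 111111.
Concatenate: 0010001001111111 = 0x227F (16 bits → U+227F).

U+227F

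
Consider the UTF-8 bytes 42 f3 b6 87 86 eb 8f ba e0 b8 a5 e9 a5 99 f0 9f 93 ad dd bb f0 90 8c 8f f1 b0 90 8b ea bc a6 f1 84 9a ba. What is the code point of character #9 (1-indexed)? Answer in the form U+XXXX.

Offset 0: leading byte 0x42 = 01000010 → 1-byte char #1 = 42.
Offset 1: leading byte 0xF3 = 11110011 → 4-byte char #2 = F3 B6 87 86.
Offset 5: leading byte 0xEB = 11101011 → 3-byte char #3 = EB 8F BA.
Offset 8: leading byte 0xE0 = 11100000 → 3-byte char #4 = E0 B8 A5.
Offset 11: leading byte 0xE9 = 11101001 → 3-byte char #5 = E9 A5 99.
Offset 14: leading byte 0xF0 = 11110000 → 4-byte char #6 = F0 9F 93 AD.
Offset 18: leading byte 0xDD = 11011101 → 2-byte char #7 = DD BB.
Offset 20: leading byte 0xF0 = 11110000 → 4-byte char #8 = F0 90 8C 8F.
Offset 24: leading byte 0xF1 = 11110001 → 4-byte char #9 = F1 B0 90 8B.
Leading byte 0xF1 = 11110001 matches 11110xxx → 4-byte sequence.
Byte 1: 0xF1 = 11110001, payload 001 (3 bits).
Byte 2: 0xB0 = 10110000 (10xxxxxx ✓), payload 110000.
Byte 3: 0x90 = 10010000 (10xxxxxx ✓), payload 010000.
Byte 4: 0x8B = 10001011 (10xxxxxx ✓), payload 001011.
Concatenate: 001110000010000001011 = 0x7040B (21 bits → U+7040B).

U+7040B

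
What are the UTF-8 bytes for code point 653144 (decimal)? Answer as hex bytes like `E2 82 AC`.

U+9F758 = 0x9F758 = 653144 decimal. In range U+10000–U+10FFFF → 4-byte form: 11110xxx 10xxxxxx 10xxxxxx 10xxxxxx.
Binary (21 bits): 010011111011101011000.
Split 3+6+6+6: 010 | 011111 | 011101 | 011000.
Byte 1: 11110010 = 0xF2.
Byte 2: 10011111 = 0x9F.
Byte 3: 10011101 = 0x9D.
Byte 4: 10011000 = 0x98.

F2 9F 9D 98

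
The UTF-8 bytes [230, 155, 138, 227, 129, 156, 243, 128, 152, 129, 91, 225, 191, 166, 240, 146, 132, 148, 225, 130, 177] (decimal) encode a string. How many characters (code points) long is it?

Byte at offset 0: 0xE6 = 11100110 → 3-byte char (#1). Advance 3.
Byte at offset 3: 0xE3 = 11100011 → 3-byte char (#2). Advance 3.
Byte at offset 6: 0xF3 = 11110011 → 4-byte char (#3). Advance 4.
Byte at offset 10: 0x5B = 01011011 → 1-byte char (#4). Advance 1.
Byte at offset 11: 0xE1 = 11100001 → 3-byte char (#5). Advance 3.
Byte at offset 14: 0xF0 = 11110000 → 4-byte char (#6). Advance 4.
Byte at offset 18: 0xE1 = 11100001 → 3-byte char (#7). Advance 3.
Reached end at offset 21 after 7 code points.

7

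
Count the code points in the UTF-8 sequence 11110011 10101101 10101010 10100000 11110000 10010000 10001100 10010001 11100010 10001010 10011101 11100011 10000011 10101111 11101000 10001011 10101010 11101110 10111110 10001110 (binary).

Byte at offset 0: 0xF3 = 11110011 → 4-byte char (#1). Advance 4.
Byte at offset 4: 0xF0 = 11110000 → 4-byte char (#2). Advance 4.
Byte at offset 8: 0xE2 = 11100010 → 3-byte char (#3). Advance 3.
Byte at offset 11: 0xE3 = 11100011 → 3-byte char (#4). Advance 3.
Byte at offset 14: 0xE8 = 11101000 → 3-byte char (#5). Advance 3.
Byte at offset 17: 0xEE = 11101110 → 3-byte char (#6). Advance 3.
Reached end at offset 20 after 6 code points.

6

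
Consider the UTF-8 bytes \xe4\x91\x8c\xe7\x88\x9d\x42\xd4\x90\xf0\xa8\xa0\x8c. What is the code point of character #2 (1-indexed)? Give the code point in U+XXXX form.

Offset 0: leading byte 0xE4 = 11100100 → 3-byte char #1 = E4 91 8C.
Offset 3: leading byte 0xE7 = 11100111 → 3-byte char #2 = E7 88 9D.
Leading byte 0xE7 = 11100111 matches 1110xxxx → 3-byte sequence.
Byte 1: 0xE7 = 11100111, payload 0111 (4 bits).
Byte 2: 0x88 = 10001000 (10xxxxxx ✓), payload 001000.
Byte 3: 0x9D = 10011101 (10xxxxxx ✓), payload 011101.
Concatenate: 0111001000011101 = 0x721D (16 bits → U+721D).

U+721D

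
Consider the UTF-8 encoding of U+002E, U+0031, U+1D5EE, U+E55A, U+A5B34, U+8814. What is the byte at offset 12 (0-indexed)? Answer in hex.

U+002E → 1-byte form 2E at offsets 0–0.
U+0031 → 1-byte form 31 at offsets 1–1.
U+1D5EE → 4-byte form F0 9D 97 AE at offsets 2–5.
U+E55A → 3-byte form EE 95 9A at offsets 6–8.
U+A5B34 → 4-byte form F2 A5 AC B4 at offsets 9–12.
Offset 12 falls in char 5's range; it's byte 4 of F2 A5 AC B4 = 0xB4.

0xB4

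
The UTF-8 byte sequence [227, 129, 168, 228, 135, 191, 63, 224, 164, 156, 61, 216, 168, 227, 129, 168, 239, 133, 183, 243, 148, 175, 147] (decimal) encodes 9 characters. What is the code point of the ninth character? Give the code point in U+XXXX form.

U+D4BD3

Offset 0: leading byte 0xE3 = 11100011 → 3-byte char #1 = E3 81 A8.
Offset 3: leading byte 0xE4 = 11100100 → 3-byte char #2 = E4 87 BF.
Offset 6: leading byte 0x3F = 00111111 → 1-byte char #3 = 3F.
Offset 7: leading byte 0xE0 = 11100000 → 3-byte char #4 = E0 A4 9C.
Offset 10: leading byte 0x3D = 00111101 → 1-byte char #5 = 3D.
Offset 11: leading byte 0xD8 = 11011000 → 2-byte char #6 = D8 A8.
Offset 13: leading byte 0xE3 = 11100011 → 3-byte char #7 = E3 81 A8.
Offset 16: leading byte 0xEF = 11101111 → 3-byte char #8 = EF 85 B7.
Offset 19: leading byte 0xF3 = 11110011 → 4-byte char #9 = F3 94 AF 93.
Leading byte 0xF3 = 11110011 matches 11110xxx → 4-byte sequence.
Byte 1: 0xF3 = 11110011, payload 011 (3 bits).
Byte 2: 0x94 = 10010100 (10xxxxxx ✓), payload 010100.
Byte 3: 0xAF = 10101111 (10xxxxxx ✓), payload 101111.
Byte 4: 0x93 = 10010011 (10xxxxxx ✓), payload 010011.
Concatenate: 011010100101111010011 = 0xD4BD3 (21 bits → U+D4BD3).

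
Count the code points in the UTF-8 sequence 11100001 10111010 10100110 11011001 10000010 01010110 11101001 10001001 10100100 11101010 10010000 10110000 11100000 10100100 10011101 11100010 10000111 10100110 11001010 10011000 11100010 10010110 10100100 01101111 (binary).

Byte at offset 0: 0xE1 = 11100001 → 3-byte char (#1). Advance 3.
Byte at offset 3: 0xD9 = 11011001 → 2-byte char (#2). Advance 2.
Byte at offset 5: 0x56 = 01010110 → 1-byte char (#3). Advance 1.
Byte at offset 6: 0xE9 = 11101001 → 3-byte char (#4). Advance 3.
Byte at offset 9: 0xEA = 11101010 → 3-byte char (#5). Advance 3.
Byte at offset 12: 0xE0 = 11100000 → 3-byte char (#6). Advance 3.
Byte at offset 15: 0xE2 = 11100010 → 3-byte char (#7). Advance 3.
Byte at offset 18: 0xCA = 11001010 → 2-byte char (#8). Advance 2.
Byte at offset 20: 0xE2 = 11100010 → 3-byte char (#9). Advance 3.
Byte at offset 23: 0x6F = 01101111 → 1-byte char (#10). Advance 1.
Reached end at offset 24 after 10 code points.

10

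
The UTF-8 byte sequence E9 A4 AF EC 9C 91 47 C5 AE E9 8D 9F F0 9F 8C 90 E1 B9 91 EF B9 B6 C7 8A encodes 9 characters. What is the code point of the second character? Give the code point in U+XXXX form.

U+C711

Offset 0: leading byte 0xE9 = 11101001 → 3-byte char #1 = E9 A4 AF.
Offset 3: leading byte 0xEC = 11101100 → 3-byte char #2 = EC 9C 91.
Leading byte 0xEC = 11101100 matches 1110xxxx → 3-byte sequence.
Byte 1: 0xEC = 11101100, payload 1100 (4 bits).
Byte 2: 0x9C = 10011100 (10xxxxxx ✓), payload 011100.
Byte 3: 0x91 = 10010001 (10xxxxxx ✓), payload 010001.
Concatenate: 1100011100010001 = 0xC711 (16 bits → U+C711).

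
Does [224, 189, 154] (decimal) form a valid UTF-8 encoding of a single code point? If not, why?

valid

Leading byte 0xE0 = 11100000 → 3-byte form.
Continuation bytes 0xBD=10111101, 0x9A=10011010 all match 10xxxxxx.
Decoded value 0xF5A is ≥ 0x800 (shortest form) and not a surrogate.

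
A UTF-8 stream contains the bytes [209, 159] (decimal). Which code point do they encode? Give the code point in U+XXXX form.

U+045F

Leading byte 0xD1 = 11010001 matches 110xxxxx → 2-byte sequence.
Byte 1: 0xD1 = 11010001, payload 10001 (5 bits).
Byte 2: 0x9F = 10011111 (10xxxxxx ✓), payload 011111.
Concatenate: 10001011111 = 0x45F (11 bits → U+045F).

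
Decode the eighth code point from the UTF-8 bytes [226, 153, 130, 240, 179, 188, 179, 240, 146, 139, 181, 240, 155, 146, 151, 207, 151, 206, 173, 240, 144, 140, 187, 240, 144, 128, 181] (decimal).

U+10035

Offset 0: leading byte 0xE2 = 11100010 → 3-byte char #1 = E2 99 82.
Offset 3: leading byte 0xF0 = 11110000 → 4-byte char #2 = F0 B3 BC B3.
Offset 7: leading byte 0xF0 = 11110000 → 4-byte char #3 = F0 92 8B B5.
Offset 11: leading byte 0xF0 = 11110000 → 4-byte char #4 = F0 9B 92 97.
Offset 15: leading byte 0xCF = 11001111 → 2-byte char #5 = CF 97.
Offset 17: leading byte 0xCE = 11001110 → 2-byte char #6 = CE AD.
Offset 19: leading byte 0xF0 = 11110000 → 4-byte char #7 = F0 90 8C BB.
Offset 23: leading byte 0xF0 = 11110000 → 4-byte char #8 = F0 90 80 B5.
Leading byte 0xF0 = 11110000 matches 11110xxx → 4-byte sequence.
Byte 1: 0xF0 = 11110000, payload 000 (3 bits).
Byte 2: 0x90 = 10010000 (10xxxxxx ✓), payload 010000.
Byte 3: 0x80 = 10000000 (10xxxxxx ✓), payload 000000.
Byte 4: 0xB5 = 10110101 (10xxxxxx ✓), payload 110101.
Concatenate: 000010000000000110101 = 0x10035 (21 bits → U+10035).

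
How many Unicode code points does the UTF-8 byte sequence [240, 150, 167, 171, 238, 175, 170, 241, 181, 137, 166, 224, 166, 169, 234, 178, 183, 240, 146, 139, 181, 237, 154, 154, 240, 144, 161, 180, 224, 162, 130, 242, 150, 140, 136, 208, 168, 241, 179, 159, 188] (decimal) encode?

12

Byte at offset 0: 0xF0 = 11110000 → 4-byte char (#1). Advance 4.
Byte at offset 4: 0xEE = 11101110 → 3-byte char (#2). Advance 3.
Byte at offset 7: 0xF1 = 11110001 → 4-byte char (#3). Advance 4.
Byte at offset 11: 0xE0 = 11100000 → 3-byte char (#4). Advance 3.
Byte at offset 14: 0xEA = 11101010 → 3-byte char (#5). Advance 3.
Byte at offset 17: 0xF0 = 11110000 → 4-byte char (#6). Advance 4.
Byte at offset 21: 0xED = 11101101 → 3-byte char (#7). Advance 3.
Byte at offset 24: 0xF0 = 11110000 → 4-byte char (#8). Advance 4.
Byte at offset 28: 0xE0 = 11100000 → 3-byte char (#9). Advance 3.
Byte at offset 31: 0xF2 = 11110010 → 4-byte char (#10). Advance 4.
Byte at offset 35: 0xD0 = 11010000 → 2-byte char (#11). Advance 2.
Byte at offset 37: 0xF1 = 11110001 → 4-byte char (#12). Advance 4.
Reached end at offset 41 after 12 code points.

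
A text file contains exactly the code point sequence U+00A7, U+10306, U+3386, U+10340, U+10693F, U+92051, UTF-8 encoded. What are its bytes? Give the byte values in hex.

U+00A7: 2-byte form → C2 A7.
U+10306: 4-byte form → F0 90 8C 86.
U+3386: 3-byte form → E3 8E 86.
U+10340: 4-byte form → F0 90 8D 80.
U+10693F: 4-byte form → F4 86 A4 BF.
U+92051: 4-byte form → F2 92 81 91.
Concatenated (21 bytes): C2 A7 F0 90 8C 86 E3 8E 86 F0 90 8D 80 F4 86 A4 BF F2 92 81 91.

C2 A7 F0 90 8C 86 E3 8E 86 F0 90 8D 80 F4 86 A4 BF F2 92 81 91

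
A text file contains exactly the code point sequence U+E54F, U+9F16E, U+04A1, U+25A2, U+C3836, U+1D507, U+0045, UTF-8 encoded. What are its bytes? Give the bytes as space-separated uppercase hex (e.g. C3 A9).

EE 95 8F F2 9F 85 AE D2 A1 E2 96 A2 F3 83 A0 B6 F0 9D 94 87 45

U+E54F: 3-byte form → EE 95 8F.
U+9F16E: 4-byte form → F2 9F 85 AE.
U+04A1: 2-byte form → D2 A1.
U+25A2: 3-byte form → E2 96 A2.
U+C3836: 4-byte form → F3 83 A0 B6.
U+1D507: 4-byte form → F0 9D 94 87.
U+0045: 1-byte form → 45.
Concatenated (21 bytes): EE 95 8F F2 9F 85 AE D2 A1 E2 96 A2 F3 83 A0 B6 F0 9D 94 87 45.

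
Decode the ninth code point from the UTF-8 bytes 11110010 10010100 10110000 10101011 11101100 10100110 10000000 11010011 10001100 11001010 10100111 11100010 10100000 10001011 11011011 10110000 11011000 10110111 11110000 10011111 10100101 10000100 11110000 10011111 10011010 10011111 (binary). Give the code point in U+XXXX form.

U+1F69F

Offset 0: leading byte 0xF2 = 11110010 → 4-byte char #1 = F2 94 B0 AB.
Offset 4: leading byte 0xEC = 11101100 → 3-byte char #2 = EC A6 80.
Offset 7: leading byte 0xD3 = 11010011 → 2-byte char #3 = D3 8C.
Offset 9: leading byte 0xCA = 11001010 → 2-byte char #4 = CA A7.
Offset 11: leading byte 0xE2 = 11100010 → 3-byte char #5 = E2 A0 8B.
Offset 14: leading byte 0xDB = 11011011 → 2-byte char #6 = DB B0.
Offset 16: leading byte 0xD8 = 11011000 → 2-byte char #7 = D8 B7.
Offset 18: leading byte 0xF0 = 11110000 → 4-byte char #8 = F0 9F A5 84.
Offset 22: leading byte 0xF0 = 11110000 → 4-byte char #9 = F0 9F 9A 9F.
Leading byte 0xF0 = 11110000 matches 11110xxx → 4-byte sequence.
Byte 1: 0xF0 = 11110000, payload 000 (3 bits).
Byte 2: 0x9F = 10011111 (10xxxxxx ✓), payload 011111.
Byte 3: 0x9A = 10011010 (10xxxxxx ✓), payload 011010.
Byte 4: 0x9F = 10011111 (10xxxxxx ✓), payload 011111.
Concatenate: 000011111011010011111 = 0x1F69F (21 bits → U+1F69F).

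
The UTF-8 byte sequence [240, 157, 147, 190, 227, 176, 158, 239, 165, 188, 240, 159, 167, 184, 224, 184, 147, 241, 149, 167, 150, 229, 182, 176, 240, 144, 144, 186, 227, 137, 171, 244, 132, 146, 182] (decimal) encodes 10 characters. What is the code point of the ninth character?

Offset 0: leading byte 0xF0 = 11110000 → 4-byte char #1 = F0 9D 93 BE.
Offset 4: leading byte 0xE3 = 11100011 → 3-byte char #2 = E3 B0 9E.
Offset 7: leading byte 0xEF = 11101111 → 3-byte char #3 = EF A5 BC.
Offset 10: leading byte 0xF0 = 11110000 → 4-byte char #4 = F0 9F A7 B8.
Offset 14: leading byte 0xE0 = 11100000 → 3-byte char #5 = E0 B8 93.
Offset 17: leading byte 0xF1 = 11110001 → 4-byte char #6 = F1 95 A7 96.
Offset 21: leading byte 0xE5 = 11100101 → 3-byte char #7 = E5 B6 B0.
Offset 24: leading byte 0xF0 = 11110000 → 4-byte char #8 = F0 90 90 BA.
Offset 28: leading byte 0xE3 = 11100011 → 3-byte char #9 = E3 89 AB.
Leading byte 0xE3 = 11100011 matches 1110xxxx → 3-byte sequence.
Byte 1: 0xE3 = 11100011, payload 0011 (4 bits).
Byte 2: 0x89 = 10001001 (10xxxxxx ✓), payload 001001.
Byte 3: 0xAB = 10101011 (10xxxxxx ✓), payload 101011.
Concatenate: 0011001001101011 = 0x326B (16 bits → U+326B).

U+326B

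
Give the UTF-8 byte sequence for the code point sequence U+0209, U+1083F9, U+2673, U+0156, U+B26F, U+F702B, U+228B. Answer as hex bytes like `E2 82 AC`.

U+0209: 2-byte form → C8 89.
U+1083F9: 4-byte form → F4 88 8F B9.
U+2673: 3-byte form → E2 99 B3.
U+0156: 2-byte form → C5 96.
U+B26F: 3-byte form → EB 89 AF.
U+F702B: 4-byte form → F3 B7 80 AB.
U+228B: 3-byte form → E2 8A 8B.
Concatenated (21 bytes): C8 89 F4 88 8F B9 E2 99 B3 C5 96 EB 89 AF F3 B7 80 AB E2 8A 8B.

C8 89 F4 88 8F B9 E2 99 B3 C5 96 EB 89 AF F3 B7 80 AB E2 8A 8B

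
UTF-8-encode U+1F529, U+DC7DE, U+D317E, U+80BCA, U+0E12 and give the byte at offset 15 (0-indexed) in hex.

U+1F529 → 4-byte form F0 9F 94 A9 at offsets 0–3.
U+DC7DE → 4-byte form F3 9C 9F 9E at offsets 4–7.
U+D317E → 4-byte form F3 93 85 BE at offsets 8–11.
U+80BCA → 4-byte form F2 80 AF 8A at offsets 12–15.
Offset 15 falls in char 4's range; it's byte 4 of F2 80 AF 8A = 0x8A.

0x8A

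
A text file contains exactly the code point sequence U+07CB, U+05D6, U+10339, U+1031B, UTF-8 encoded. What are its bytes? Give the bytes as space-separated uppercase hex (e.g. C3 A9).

DF 8B D7 96 F0 90 8C B9 F0 90 8C 9B

U+07CB: 2-byte form → DF 8B.
U+05D6: 2-byte form → D7 96.
U+10339: 4-byte form → F0 90 8C B9.
U+1031B: 4-byte form → F0 90 8C 9B.
Concatenated (12 bytes): DF 8B D7 96 F0 90 8C B9 F0 90 8C 9B.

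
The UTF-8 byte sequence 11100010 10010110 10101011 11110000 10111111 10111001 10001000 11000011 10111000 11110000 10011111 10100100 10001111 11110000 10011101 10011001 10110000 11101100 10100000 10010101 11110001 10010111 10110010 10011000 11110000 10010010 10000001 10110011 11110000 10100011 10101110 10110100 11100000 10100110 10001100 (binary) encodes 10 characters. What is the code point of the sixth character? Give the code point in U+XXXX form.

U+C815

Offset 0: leading byte 0xE2 = 11100010 → 3-byte char #1 = E2 96 AB.
Offset 3: leading byte 0xF0 = 11110000 → 4-byte char #2 = F0 BF B9 88.
Offset 7: leading byte 0xC3 = 11000011 → 2-byte char #3 = C3 B8.
Offset 9: leading byte 0xF0 = 11110000 → 4-byte char #4 = F0 9F A4 8F.
Offset 13: leading byte 0xF0 = 11110000 → 4-byte char #5 = F0 9D 99 B0.
Offset 17: leading byte 0xEC = 11101100 → 3-byte char #6 = EC A0 95.
Leading byte 0xEC = 11101100 matches 1110xxxx → 3-byte sequence.
Byte 1: 0xEC = 11101100, payload 1100 (4 bits).
Byte 2: 0xA0 = 10100000 (10xxxxxx ✓), payload 100000.
Byte 3: 0x95 = 10010101 (10xxxxxx ✓), payload 010101.
Concatenate: 1100100000010101 = 0xC815 (16 bits → U+C815).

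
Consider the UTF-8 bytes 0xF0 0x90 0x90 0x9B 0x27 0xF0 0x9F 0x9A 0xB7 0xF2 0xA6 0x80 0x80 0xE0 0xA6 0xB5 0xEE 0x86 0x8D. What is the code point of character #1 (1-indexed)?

Offset 0: leading byte 0xF0 = 11110000 → 4-byte char #1 = F0 90 90 9B.
Leading byte 0xF0 = 11110000 matches 11110xxx → 4-byte sequence.
Byte 1: 0xF0 = 11110000, payload 000 (3 bits).
Byte 2: 0x90 = 10010000 (10xxxxxx ✓), payload 010000.
Byte 3: 0x90 = 10010000 (10xxxxxx ✓), payload 010000.
Byte 4: 0x9B = 10011011 (10xxxxxx ✓), payload 011011.
Concatenate: 000010000010000011011 = 0x1041B (21 bits → U+1041B).

U+1041B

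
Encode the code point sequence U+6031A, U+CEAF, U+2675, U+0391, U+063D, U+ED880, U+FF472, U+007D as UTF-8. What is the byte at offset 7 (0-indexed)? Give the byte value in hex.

0xE2

U+6031A → 4-byte form F1 A0 8C 9A at offsets 0–3.
U+CEAF → 3-byte form EC BA AF at offsets 4–6.
U+2675 → 3-byte form E2 99 B5 at offsets 7–9.
Offset 7 falls in char 3's range; it's byte 1 of E2 99 B5 = 0xE2.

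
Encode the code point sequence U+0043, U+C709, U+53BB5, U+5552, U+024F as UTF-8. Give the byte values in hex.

U+0043: 1-byte form → 43.
U+C709: 3-byte form → EC 9C 89.
U+53BB5: 4-byte form → F1 93 AE B5.
U+5552: 3-byte form → E5 95 92.
U+024F: 2-byte form → C9 8F.
Concatenated (13 bytes): 43 EC 9C 89 F1 93 AE B5 E5 95 92 C9 8F.

43 EC 9C 89 F1 93 AE B5 E5 95 92 C9 8F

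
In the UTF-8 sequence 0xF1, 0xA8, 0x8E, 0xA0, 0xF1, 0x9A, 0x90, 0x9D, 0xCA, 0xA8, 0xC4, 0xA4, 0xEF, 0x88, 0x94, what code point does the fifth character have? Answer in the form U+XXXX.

U+F214

Offset 0: leading byte 0xF1 = 11110001 → 4-byte char #1 = F1 A8 8E A0.
Offset 4: leading byte 0xF1 = 11110001 → 4-byte char #2 = F1 9A 90 9D.
Offset 8: leading byte 0xCA = 11001010 → 2-byte char #3 = CA A8.
Offset 10: leading byte 0xC4 = 11000100 → 2-byte char #4 = C4 A4.
Offset 12: leading byte 0xEF = 11101111 → 3-byte char #5 = EF 88 94.
Leading byte 0xEF = 11101111 matches 1110xxxx → 3-byte sequence.
Byte 1: 0xEF = 11101111, payload 1111 (4 bits).
Byte 2: 0x88 = 10001000 (10xxxxxx ✓), payload 001000.
Byte 3: 0x94 = 10010100 (10xxxxxx ✓), payload 010100.
Concatenate: 1111001000010100 = 0xF214 (16 bits → U+F214).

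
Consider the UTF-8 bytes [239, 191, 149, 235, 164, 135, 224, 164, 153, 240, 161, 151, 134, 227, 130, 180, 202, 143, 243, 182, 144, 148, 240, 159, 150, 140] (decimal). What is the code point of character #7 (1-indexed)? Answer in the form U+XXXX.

Offset 0: leading byte 0xEF = 11101111 → 3-byte char #1 = EF BF 95.
Offset 3: leading byte 0xEB = 11101011 → 3-byte char #2 = EB A4 87.
Offset 6: leading byte 0xE0 = 11100000 → 3-byte char #3 = E0 A4 99.
Offset 9: leading byte 0xF0 = 11110000 → 4-byte char #4 = F0 A1 97 86.
Offset 13: leading byte 0xE3 = 11100011 → 3-byte char #5 = E3 82 B4.
Offset 16: leading byte 0xCA = 11001010 → 2-byte char #6 = CA 8F.
Offset 18: leading byte 0xF3 = 11110011 → 4-byte char #7 = F3 B6 90 94.
Leading byte 0xF3 = 11110011 matches 11110xxx → 4-byte sequence.
Byte 1: 0xF3 = 11110011, payload 011 (3 bits).
Byte 2: 0xB6 = 10110110 (10xxxxxx ✓), payload 110110.
Byte 3: 0x90 = 10010000 (10xxxxxx ✓), payload 010000.
Byte 4: 0x94 = 10010100 (10xxxxxx ✓), payload 010100.
Concatenate: 011110110010000010100 = 0xF6414 (21 bits → U+F6414).

U+F6414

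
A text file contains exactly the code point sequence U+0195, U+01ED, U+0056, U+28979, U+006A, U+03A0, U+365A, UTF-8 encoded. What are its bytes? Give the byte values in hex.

C6 95 C7 AD 56 F0 A8 A5 B9 6A CE A0 E3 99 9A

U+0195: 2-byte form → C6 95.
U+01ED: 2-byte form → C7 AD.
U+0056: 1-byte form → 56.
U+28979: 4-byte form → F0 A8 A5 B9.
U+006A: 1-byte form → 6A.
U+03A0: 2-byte form → CE A0.
U+365A: 3-byte form → E3 99 9A.
Concatenated (15 bytes): C6 95 C7 AD 56 F0 A8 A5 B9 6A CE A0 E3 99 9A.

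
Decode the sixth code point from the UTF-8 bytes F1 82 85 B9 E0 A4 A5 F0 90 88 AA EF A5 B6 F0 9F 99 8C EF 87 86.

Offset 0: leading byte 0xF1 = 11110001 → 4-byte char #1 = F1 82 85 B9.
Offset 4: leading byte 0xE0 = 11100000 → 3-byte char #2 = E0 A4 A5.
Offset 7: leading byte 0xF0 = 11110000 → 4-byte char #3 = F0 90 88 AA.
Offset 11: leading byte 0xEF = 11101111 → 3-byte char #4 = EF A5 B6.
Offset 14: leading byte 0xF0 = 11110000 → 4-byte char #5 = F0 9F 99 8C.
Offset 18: leading byte 0xEF = 11101111 → 3-byte char #6 = EF 87 86.
Leading byte 0xEF = 11101111 matches 1110xxxx → 3-byte sequence.
Byte 1: 0xEF = 11101111, payload 1111 (4 bits).
Byte 2: 0x87 = 10000111 (10xxxxxx ✓), payload 000111.
Byte 3: 0x86 = 10000110 (10xxxxxx ✓), payload 000110.
Concatenate: 1111000111000110 = 0xF1C6 (16 bits → U+F1C6).

U+F1C6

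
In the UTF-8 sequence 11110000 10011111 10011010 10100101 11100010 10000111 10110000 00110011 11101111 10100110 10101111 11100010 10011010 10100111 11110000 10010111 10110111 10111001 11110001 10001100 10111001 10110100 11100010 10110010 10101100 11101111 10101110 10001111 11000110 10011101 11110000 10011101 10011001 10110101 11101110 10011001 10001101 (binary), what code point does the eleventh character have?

U+1D675

Offset 0: leading byte 0xF0 = 11110000 → 4-byte char #1 = F0 9F 9A A5.
Offset 4: leading byte 0xE2 = 11100010 → 3-byte char #2 = E2 87 B0.
Offset 7: leading byte 0x33 = 00110011 → 1-byte char #3 = 33.
Offset 8: leading byte 0xEF = 11101111 → 3-byte char #4 = EF A6 AF.
Offset 11: leading byte 0xE2 = 11100010 → 3-byte char #5 = E2 9A A7.
Offset 14: leading byte 0xF0 = 11110000 → 4-byte char #6 = F0 97 B7 B9.
Offset 18: leading byte 0xF1 = 11110001 → 4-byte char #7 = F1 8C B9 B4.
Offset 22: leading byte 0xE2 = 11100010 → 3-byte char #8 = E2 B2 AC.
Offset 25: leading byte 0xEF = 11101111 → 3-byte char #9 = EF AE 8F.
Offset 28: leading byte 0xC6 = 11000110 → 2-byte char #10 = C6 9D.
Offset 30: leading byte 0xF0 = 11110000 → 4-byte char #11 = F0 9D 99 B5.
Leading byte 0xF0 = 11110000 matches 11110xxx → 4-byte sequence.
Byte 1: 0xF0 = 11110000, payload 000 (3 bits).
Byte 2: 0x9D = 10011101 (10xxxxxx ✓), payload 011101.
Byte 3: 0x99 = 10011001 (10xxxxxx ✓), payload 011001.
Byte 4: 0xB5 = 10110101 (10xxxxxx ✓), payload 110101.
Concatenate: 000011101011001110101 = 0x1D675 (21 bits → U+1D675).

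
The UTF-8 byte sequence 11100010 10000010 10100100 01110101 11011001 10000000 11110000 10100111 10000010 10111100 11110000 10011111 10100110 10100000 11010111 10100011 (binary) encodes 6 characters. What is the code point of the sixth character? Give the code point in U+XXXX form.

Offset 0: leading byte 0xE2 = 11100010 → 3-byte char #1 = E2 82 A4.
Offset 3: leading byte 0x75 = 01110101 → 1-byte char #2 = 75.
Offset 4: leading byte 0xD9 = 11011001 → 2-byte char #3 = D9 80.
Offset 6: leading byte 0xF0 = 11110000 → 4-byte char #4 = F0 A7 82 BC.
Offset 10: leading byte 0xF0 = 11110000 → 4-byte char #5 = F0 9F A6 A0.
Offset 14: leading byte 0xD7 = 11010111 → 2-byte char #6 = D7 A3.
Leading byte 0xD7 = 11010111 matches 110xxxxx → 2-byte sequence.
Byte 1: 0xD7 = 11010111, payload 10111 (5 bits).
Byte 2: 0xA3 = 10100011 (10xxxxxx ✓), payload 100011.
Concatenate: 10111100011 = 0x5E3 (11 bits → U+05E3).

U+05E3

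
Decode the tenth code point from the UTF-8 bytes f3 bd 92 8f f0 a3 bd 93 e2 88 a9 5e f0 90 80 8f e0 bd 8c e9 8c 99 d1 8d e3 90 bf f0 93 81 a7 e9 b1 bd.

U+13067

Offset 0: leading byte 0xF3 = 11110011 → 4-byte char #1 = F3 BD 92 8F.
Offset 4: leading byte 0xF0 = 11110000 → 4-byte char #2 = F0 A3 BD 93.
Offset 8: leading byte 0xE2 = 11100010 → 3-byte char #3 = E2 88 A9.
Offset 11: leading byte 0x5E = 01011110 → 1-byte char #4 = 5E.
Offset 12: leading byte 0xF0 = 11110000 → 4-byte char #5 = F0 90 80 8F.
Offset 16: leading byte 0xE0 = 11100000 → 3-byte char #6 = E0 BD 8C.
Offset 19: leading byte 0xE9 = 11101001 → 3-byte char #7 = E9 8C 99.
Offset 22: leading byte 0xD1 = 11010001 → 2-byte char #8 = D1 8D.
Offset 24: leading byte 0xE3 = 11100011 → 3-byte char #9 = E3 90 BF.
Offset 27: leading byte 0xF0 = 11110000 → 4-byte char #10 = F0 93 81 A7.
Leading byte 0xF0 = 11110000 matches 11110xxx → 4-byte sequence.
Byte 1: 0xF0 = 11110000, payload 000 (3 bits).
Byte 2: 0x93 = 10010011 (10xxxxxx ✓), payload 010011.
Byte 3: 0x81 = 10000001 (10xxxxxx ✓), payload 000001.
Byte 4: 0xA7 = 10100111 (10xxxxxx ✓), payload 100111.
Concatenate: 000010011000001100111 = 0x13067 (21 bits → U+13067).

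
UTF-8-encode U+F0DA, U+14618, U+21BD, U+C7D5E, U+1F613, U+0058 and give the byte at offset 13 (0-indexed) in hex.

U+F0DA → 3-byte form EF 83 9A at offsets 0–2.
U+14618 → 4-byte form F0 94 98 98 at offsets 3–6.
U+21BD → 3-byte form E2 86 BD at offsets 7–9.
U+C7D5E → 4-byte form F3 87 B5 9E at offsets 10–13.
Offset 13 falls in char 4's range; it's byte 4 of F3 87 B5 9E = 0x9E.

0x9E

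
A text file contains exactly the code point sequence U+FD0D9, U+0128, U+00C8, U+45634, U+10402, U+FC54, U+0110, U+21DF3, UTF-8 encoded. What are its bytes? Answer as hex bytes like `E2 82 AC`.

U+FD0D9: 4-byte form → F3 BD 83 99.
U+0128: 2-byte form → C4 A8.
U+00C8: 2-byte form → C3 88.
U+45634: 4-byte form → F1 85 98 B4.
U+10402: 4-byte form → F0 90 90 82.
U+FC54: 3-byte form → EF B1 94.
U+0110: 2-byte form → C4 90.
U+21DF3: 4-byte form → F0 A1 B7 B3.
Concatenated (25 bytes): F3 BD 83 99 C4 A8 C3 88 F1 85 98 B4 F0 90 90 82 EF B1 94 C4 90 F0 A1 B7 B3.

F3 BD 83 99 C4 A8 C3 88 F1 85 98 B4 F0 90 90 82 EF B1 94 C4 90 F0 A1 B7 B3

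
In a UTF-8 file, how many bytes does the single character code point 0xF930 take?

3

U+F930 = 0xF930. UTF-8 uses 1 byte below 0x80, 2 below 0x800, 3 below 0x10000, 4 up to 0x10FFFF. 0xF930 is in U+0800–U+FFFF → 3 bytes.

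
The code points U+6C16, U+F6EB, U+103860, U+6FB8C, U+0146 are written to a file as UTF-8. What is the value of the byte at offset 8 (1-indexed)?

1-indexed offset 8 is 0-indexed offset 7.
U+6C16 → 3-byte form E6 B0 96 at offsets 0–2.
U+F6EB → 3-byte form EF 9B AB at offsets 3–5.
U+103860 → 4-byte form F4 83 A1 A0 at offsets 6–9.
Offset 7 falls in char 3's range; it's byte 2 of F4 83 A1 A0 = 0x83.

0x83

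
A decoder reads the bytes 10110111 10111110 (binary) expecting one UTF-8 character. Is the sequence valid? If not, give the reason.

Byte 0xB7 = 10110111 has the form 10xxxxxx — a continuation byte — but there is no preceding leading byte.

invalid (continuation byte with no leading byte)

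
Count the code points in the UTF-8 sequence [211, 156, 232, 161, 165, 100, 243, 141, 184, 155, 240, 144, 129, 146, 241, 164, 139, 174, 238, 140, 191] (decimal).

7

Byte at offset 0: 0xD3 = 11010011 → 2-byte char (#1). Advance 2.
Byte at offset 2: 0xE8 = 11101000 → 3-byte char (#2). Advance 3.
Byte at offset 5: 0x64 = 01100100 → 1-byte char (#3). Advance 1.
Byte at offset 6: 0xF3 = 11110011 → 4-byte char (#4). Advance 4.
Byte at offset 10: 0xF0 = 11110000 → 4-byte char (#5). Advance 4.
Byte at offset 14: 0xF1 = 11110001 → 4-byte char (#6). Advance 4.
Byte at offset 18: 0xEE = 11101110 → 3-byte char (#7). Advance 3.
Reached end at offset 21 after 7 code points.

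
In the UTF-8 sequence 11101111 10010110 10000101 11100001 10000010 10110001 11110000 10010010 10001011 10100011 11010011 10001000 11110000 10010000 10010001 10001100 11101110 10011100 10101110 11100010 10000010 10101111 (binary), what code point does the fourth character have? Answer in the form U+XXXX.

Offset 0: leading byte 0xEF = 11101111 → 3-byte char #1 = EF 96 85.
Offset 3: leading byte 0xE1 = 11100001 → 3-byte char #2 = E1 82 B1.
Offset 6: leading byte 0xF0 = 11110000 → 4-byte char #3 = F0 92 8B A3.
Offset 10: leading byte 0xD3 = 11010011 → 2-byte char #4 = D3 88.
Leading byte 0xD3 = 11010011 matches 110xxxxx → 2-byte sequence.
Byte 1: 0xD3 = 11010011, payload 10011 (5 bits).
Byte 2: 0x88 = 10001000 (10xxxxxx ✓), payload 001000.
Concatenate: 10011001000 = 0x4C8 (11 bits → U+04C8).

U+04C8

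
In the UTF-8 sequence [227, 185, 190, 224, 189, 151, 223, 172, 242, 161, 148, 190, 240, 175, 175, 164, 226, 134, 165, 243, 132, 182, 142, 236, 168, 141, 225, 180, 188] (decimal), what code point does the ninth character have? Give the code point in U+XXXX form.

Offset 0: leading byte 0xE3 = 11100011 → 3-byte char #1 = E3 B9 BE.
Offset 3: leading byte 0xE0 = 11100000 → 3-byte char #2 = E0 BD 97.
Offset 6: leading byte 0xDF = 11011111 → 2-byte char #3 = DF AC.
Offset 8: leading byte 0xF2 = 11110010 → 4-byte char #4 = F2 A1 94 BE.
Offset 12: leading byte 0xF0 = 11110000 → 4-byte char #5 = F0 AF AF A4.
Offset 16: leading byte 0xE2 = 11100010 → 3-byte char #6 = E2 86 A5.
Offset 19: leading byte 0xF3 = 11110011 → 4-byte char #7 = F3 84 B6 8E.
Offset 23: leading byte 0xEC = 11101100 → 3-byte char #8 = EC A8 8D.
Offset 26: leading byte 0xE1 = 11100001 → 3-byte char #9 = E1 B4 BC.
Leading byte 0xE1 = 11100001 matches 1110xxxx → 3-byte sequence.
Byte 1: 0xE1 = 11100001, payload 0001 (4 bits).
Byte 2: 0xB4 = 10110100 (10xxxxxx ✓), payload 110100.
Byte 3: 0xBC = 10111100 (10xxxxxx ✓), payload 111100.
Concatenate: 0001110100111100 = 0x1D3C (16 bits → U+1D3C).

U+1D3C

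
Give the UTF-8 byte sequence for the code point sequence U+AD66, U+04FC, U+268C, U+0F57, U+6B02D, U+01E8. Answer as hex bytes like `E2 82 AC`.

U+AD66: 3-byte form → EA B5 A6.
U+04FC: 2-byte form → D3 BC.
U+268C: 3-byte form → E2 9A 8C.
U+0F57: 3-byte form → E0 BD 97.
U+6B02D: 4-byte form → F1 AB 80 AD.
U+01E8: 2-byte form → C7 A8.
Concatenated (17 bytes): EA B5 A6 D3 BC E2 9A 8C E0 BD 97 F1 AB 80 AD C7 A8.

EA B5 A6 D3 BC E2 9A 8C E0 BD 97 F1 AB 80 AD C7 A8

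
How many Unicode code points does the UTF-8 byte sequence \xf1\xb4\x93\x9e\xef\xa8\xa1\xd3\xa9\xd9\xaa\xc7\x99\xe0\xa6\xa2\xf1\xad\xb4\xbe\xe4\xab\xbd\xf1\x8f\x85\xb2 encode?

Byte at offset 0: 0xF1 = 11110001 → 4-byte char (#1). Advance 4.
Byte at offset 4: 0xEF = 11101111 → 3-byte char (#2). Advance 3.
Byte at offset 7: 0xD3 = 11010011 → 2-byte char (#3). Advance 2.
Byte at offset 9: 0xD9 = 11011001 → 2-byte char (#4). Advance 2.
Byte at offset 11: 0xC7 = 11000111 → 2-byte char (#5). Advance 2.
Byte at offset 13: 0xE0 = 11100000 → 3-byte char (#6). Advance 3.
Byte at offset 16: 0xF1 = 11110001 → 4-byte char (#7). Advance 4.
Byte at offset 20: 0xE4 = 11100100 → 3-byte char (#8). Advance 3.
Byte at offset 23: 0xF1 = 11110001 → 4-byte char (#9). Advance 4.
Reached end at offset 27 after 9 code points.

9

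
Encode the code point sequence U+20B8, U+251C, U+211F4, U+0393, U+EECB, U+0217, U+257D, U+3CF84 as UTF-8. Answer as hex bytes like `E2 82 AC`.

E2 82 B8 E2 94 9C F0 A1 87 B4 CE 93 EE BB 8B C8 97 E2 95 BD F0 BC BE 84

U+20B8: 3-byte form → E2 82 B8.
U+251C: 3-byte form → E2 94 9C.
U+211F4: 4-byte form → F0 A1 87 B4.
U+0393: 2-byte form → CE 93.
U+EECB: 3-byte form → EE BB 8B.
U+0217: 2-byte form → C8 97.
U+257D: 3-byte form → E2 95 BD.
U+3CF84: 4-byte form → F0 BC BE 84.
Concatenated (24 bytes): E2 82 B8 E2 94 9C F0 A1 87 B4 CE 93 EE BB 8B C8 97 E2 95 BD F0 BC BE 84.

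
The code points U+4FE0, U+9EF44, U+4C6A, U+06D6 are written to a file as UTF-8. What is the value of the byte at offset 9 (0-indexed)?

U+4FE0 → 3-byte form E4 BF A0 at offsets 0–2.
U+9EF44 → 4-byte form F2 9E BD 84 at offsets 3–6.
U+4C6A → 3-byte form E4 B1 AA at offsets 7–9.
Offset 9 falls in char 3's range; it's byte 3 of E4 B1 AA = 0xAA.

0xAA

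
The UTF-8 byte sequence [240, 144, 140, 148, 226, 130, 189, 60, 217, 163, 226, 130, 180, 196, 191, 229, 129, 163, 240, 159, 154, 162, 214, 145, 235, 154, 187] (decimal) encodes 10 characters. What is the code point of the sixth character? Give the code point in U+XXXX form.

Offset 0: leading byte 0xF0 = 11110000 → 4-byte char #1 = F0 90 8C 94.
Offset 4: leading byte 0xE2 = 11100010 → 3-byte char #2 = E2 82 BD.
Offset 7: leading byte 0x3C = 00111100 → 1-byte char #3 = 3C.
Offset 8: leading byte 0xD9 = 11011001 → 2-byte char #4 = D9 A3.
Offset 10: leading byte 0xE2 = 11100010 → 3-byte char #5 = E2 82 B4.
Offset 13: leading byte 0xC4 = 11000100 → 2-byte char #6 = C4 BF.
Leading byte 0xC4 = 11000100 matches 110xxxxx → 2-byte sequence.
Byte 1: 0xC4 = 11000100, payload 00100 (5 bits).
Byte 2: 0xBF = 10111111 (10xxxxxx ✓), payload 111111.
Concatenate: 00100111111 = 0x13F (11 bits → U+013F).

U+013F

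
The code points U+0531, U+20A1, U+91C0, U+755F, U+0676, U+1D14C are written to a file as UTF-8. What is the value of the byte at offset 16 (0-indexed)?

U+0531 → 2-byte form D4 B1 at offsets 0–1.
U+20A1 → 3-byte form E2 82 A1 at offsets 2–4.
U+91C0 → 3-byte form E9 87 80 at offsets 5–7.
U+755F → 3-byte form E7 95 9F at offsets 8–10.
U+0676 → 2-byte form D9 B6 at offsets 11–12.
U+1D14C → 4-byte form F0 9D 85 8C at offsets 13–16.
Offset 16 falls in char 6's range; it's byte 4 of F0 9D 85 8C = 0x8C.

0x8C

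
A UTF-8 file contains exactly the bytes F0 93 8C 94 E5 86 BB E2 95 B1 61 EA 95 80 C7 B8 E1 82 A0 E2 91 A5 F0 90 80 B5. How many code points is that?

9

Byte at offset 0: 0xF0 = 11110000 → 4-byte char (#1). Advance 4.
Byte at offset 4: 0xE5 = 11100101 → 3-byte char (#2). Advance 3.
Byte at offset 7: 0xE2 = 11100010 → 3-byte char (#3). Advance 3.
Byte at offset 10: 0x61 = 01100001 → 1-byte char (#4). Advance 1.
Byte at offset 11: 0xEA = 11101010 → 3-byte char (#5). Advance 3.
Byte at offset 14: 0xC7 = 11000111 → 2-byte char (#6). Advance 2.
Byte at offset 16: 0xE1 = 11100001 → 3-byte char (#7). Advance 3.
Byte at offset 19: 0xE2 = 11100010 → 3-byte char (#8). Advance 3.
Byte at offset 22: 0xF0 = 11110000 → 4-byte char (#9). Advance 4.
Reached end at offset 26 after 9 code points.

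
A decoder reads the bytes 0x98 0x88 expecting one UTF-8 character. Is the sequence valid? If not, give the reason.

invalid (continuation byte with no leading byte)

Byte 0x98 = 10011000 has the form 10xxxxxx — a continuation byte — but there is no preceding leading byte.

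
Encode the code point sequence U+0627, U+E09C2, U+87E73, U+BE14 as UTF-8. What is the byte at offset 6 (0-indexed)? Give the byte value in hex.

U+0627 → 2-byte form D8 A7 at offsets 0–1.
U+E09C2 → 4-byte form F3 A0 A7 82 at offsets 2–5.
U+87E73 → 4-byte form F2 87 B9 B3 at offsets 6–9.
Offset 6 falls in char 3's range; it's byte 1 of F2 87 B9 B3 = 0xF2.

0xF2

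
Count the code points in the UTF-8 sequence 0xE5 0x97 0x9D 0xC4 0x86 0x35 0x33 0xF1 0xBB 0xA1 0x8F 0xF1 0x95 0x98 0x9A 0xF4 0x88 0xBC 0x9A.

7

Byte at offset 0: 0xE5 = 11100101 → 3-byte char (#1). Advance 3.
Byte at offset 3: 0xC4 = 11000100 → 2-byte char (#2). Advance 2.
Byte at offset 5: 0x35 = 00110101 → 1-byte char (#3). Advance 1.
Byte at offset 6: 0x33 = 00110011 → 1-byte char (#4). Advance 1.
Byte at offset 7: 0xF1 = 11110001 → 4-byte char (#5). Advance 4.
Byte at offset 11: 0xF1 = 11110001 → 4-byte char (#6). Advance 4.
Byte at offset 15: 0xF4 = 11110100 → 4-byte char (#7). Advance 4.
Reached end at offset 19 after 7 code points.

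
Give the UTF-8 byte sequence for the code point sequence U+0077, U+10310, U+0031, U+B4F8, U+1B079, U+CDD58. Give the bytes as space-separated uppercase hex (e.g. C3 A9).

U+0077: 1-byte form → 77.
U+10310: 4-byte form → F0 90 8C 90.
U+0031: 1-byte form → 31.
U+B4F8: 3-byte form → EB 93 B8.
U+1B079: 4-byte form → F0 9B 81 B9.
U+CDD58: 4-byte form → F3 8D B5 98.
Concatenated (17 bytes): 77 F0 90 8C 90 31 EB 93 B8 F0 9B 81 B9 F3 8D B5 98.

77 F0 90 8C 90 31 EB 93 B8 F0 9B 81 B9 F3 8D B5 98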